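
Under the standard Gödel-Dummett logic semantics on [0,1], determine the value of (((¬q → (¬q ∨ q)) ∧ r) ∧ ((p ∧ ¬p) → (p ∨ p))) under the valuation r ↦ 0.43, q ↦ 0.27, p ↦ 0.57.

0.43

¬q: Gödel ¬ of 0.27 = 0 (operand ≠ 0)
¬q: Gödel ¬ of 0.27 = 0 (operand ≠ 0)
(¬q ∨ q) = max(0, 0.27) = 0.27
(¬q → (¬q ∨ q)): 0 ≤ 0.27, so result = 1
((¬q → (¬q ∨ q)) ∧ r) = min(1, 0.43) = 0.43
¬p: Gödel ¬ of 0.57 = 0 (operand ≠ 0)
(p ∧ ¬p) = min(0.57, 0) = 0
(p ∨ p) = max(0.57, 0.57) = 0.57
((p ∧ ¬p) → (p ∨ p)): 0 ≤ 0.57, so result = 1
(((¬q → (¬q ∨ q)) ∧ r) ∧ ((p ∧ ¬p) → (p ∨ p))) = min(0.43, 1) = 0.43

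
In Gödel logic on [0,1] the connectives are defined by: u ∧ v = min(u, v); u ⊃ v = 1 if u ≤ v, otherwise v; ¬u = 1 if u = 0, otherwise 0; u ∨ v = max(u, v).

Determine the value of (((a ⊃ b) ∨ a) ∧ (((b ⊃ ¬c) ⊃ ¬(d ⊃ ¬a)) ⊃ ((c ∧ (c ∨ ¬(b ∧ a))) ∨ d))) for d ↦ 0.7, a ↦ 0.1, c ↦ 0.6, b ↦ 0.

(a ⊃ b): 0.1 > 0, so result = 0
((a ⊃ b) ∨ a) = max(0, 0.1) = 0.1
¬c: Gödel ¬ of 0.6 = 0 (operand ≠ 0)
(b ⊃ ¬c): 0 ≤ 0, so result = 1
¬a: Gödel ¬ of 0.1 = 0 (operand ≠ 0)
(d ⊃ ¬a): 0.7 > 0, so result = 0
¬(d ⊃ ¬a): Gödel ¬ of 0 = 1 (operand is 0)
((b ⊃ ¬c) ⊃ ¬(d ⊃ ¬a)): 1 ≤ 1, so result = 1
(b ∧ a) = min(0, 0.1) = 0
¬(b ∧ a): Gödel ¬ of 0 = 1 (operand is 0)
(c ∨ ¬(b ∧ a)) = max(0.6, 1) = 1
(c ∧ (c ∨ ¬(b ∧ a))) = min(0.6, 1) = 0.6
((c ∧ (c ∨ ¬(b ∧ a))) ∨ d) = max(0.6, 0.7) = 0.7
(((b ⊃ ¬c) ⊃ ¬(d ⊃ ¬a)) ⊃ ((c ∧ (c ∨ ¬(b ∧ a))) ∨ d)): 1 > 0.7, so result = 0.7
(((a ⊃ b) ∨ a) ∧ (((b ⊃ ¬c) ⊃ ¬(d ⊃ ¬a)) ⊃ ((c ∧ (c ∨ ¬(b ∧ a))) ∨ d))) = min(0.1, 0.7) = 0.1

0.10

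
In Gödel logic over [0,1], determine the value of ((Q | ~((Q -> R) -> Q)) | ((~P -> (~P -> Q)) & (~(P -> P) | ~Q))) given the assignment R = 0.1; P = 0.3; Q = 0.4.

(Q -> R): 0.4 > 0.1, so result = 0.1
((Q -> R) -> Q): 0.1 ≤ 0.4, so result = 1
~((Q -> R) -> Q): Gödel ¬ of 1 = 0 (operand ≠ 0)
(Q | ~((Q -> R) -> Q)) = max(0.4, 0) = 0.4
~P: Gödel ¬ of 0.3 = 0 (operand ≠ 0)
~P: Gödel ¬ of 0.3 = 0 (operand ≠ 0)
(~P -> Q): 0 ≤ 0.4, so result = 1
(~P -> (~P -> Q)): 0 ≤ 1, so result = 1
(P -> P): 0.3 ≤ 0.3, so result = 1
~(P -> P): Gödel ¬ of 1 = 0 (operand ≠ 0)
~Q: Gödel ¬ of 0.4 = 0 (operand ≠ 0)
(~(P -> P) | ~Q) = max(0, 0) = 0
((~P -> (~P -> Q)) & (~(P -> P) | ~Q)) = min(1, 0) = 0
((Q | ~((Q -> R) -> Q)) | ((~P -> (~P -> Q)) & (~(P -> P) | ~Q))) = max(0.4, 0) = 0.4

0.40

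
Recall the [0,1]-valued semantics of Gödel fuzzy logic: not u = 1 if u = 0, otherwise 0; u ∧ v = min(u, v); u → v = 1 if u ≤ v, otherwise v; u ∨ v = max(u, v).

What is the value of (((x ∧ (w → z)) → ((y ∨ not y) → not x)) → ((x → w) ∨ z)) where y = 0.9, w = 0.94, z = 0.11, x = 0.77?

(w → z): 0.94 > 0.11, so result = 0.11
(x ∧ (w → z)) = min(0.77, 0.11) = 0.11
not y: Gödel ¬ of 0.9 = 0 (operand ≠ 0)
(y ∨ not y) = max(0.9, 0) = 0.9
not x: Gödel ¬ of 0.77 = 0 (operand ≠ 0)
((y ∨ not y) → not x): 0.9 > 0, so result = 0
((x ∧ (w → z)) → ((y ∨ not y) → not x)): 0.11 > 0, so result = 0
(x → w): 0.77 ≤ 0.94, so result = 1
((x → w) ∨ z) = max(1, 0.11) = 1
(((x ∧ (w → z)) → ((y ∨ not y) → not x)) → ((x → w) ∨ z)): 0 ≤ 1, so result = 1

1.00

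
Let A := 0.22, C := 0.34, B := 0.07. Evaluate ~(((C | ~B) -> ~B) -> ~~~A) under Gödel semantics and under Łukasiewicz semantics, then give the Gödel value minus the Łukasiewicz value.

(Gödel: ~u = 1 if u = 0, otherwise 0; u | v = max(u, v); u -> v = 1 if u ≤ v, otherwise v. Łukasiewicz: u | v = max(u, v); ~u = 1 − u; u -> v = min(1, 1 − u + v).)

Gödel evaluation:
  ~B: Gödel ¬ of 0.07 = 0 (operand ≠ 0)
  (C | ~B) = max(0.34, 0) = 0.34
  ~B: Gödel ¬ of 0.07 = 0 (operand ≠ 0)
  ((C | ~B) -> ~B): 0.34 > 0, so result = 0
  ~A: Gödel ¬ of 0.22 = 0 (operand ≠ 0)
  ~~A: Gödel ¬ of 0 = 1 (operand is 0)
  ~~~A: Gödel ¬ of 1 = 0 (operand ≠ 0)
  (((C | ~B) -> ~B) -> ~~~A): 0 ≤ 0, so result = 1
  ~(((C | ~B) -> ~B) -> ~~~A): Gödel ¬ of 1 = 0 (operand ≠ 0)
  Gödel value = 0
Łukasiewicz evaluation:
  ~B: Łukasiewicz ¬ gives 1 − 0.07 = 0.93
  (C | ~B) = max(0.34, 0.93) = 0.93
  ~B: Łukasiewicz ¬ gives 1 − 0.07 = 0.93
  ((C | ~B) -> ~B): min(1, 1 − 0.93 + 0.93) = 1
  ~A: Łukasiewicz ¬ gives 1 − 0.22 = 0.78
  ~~A: Łukasiewicz ¬ gives 1 − 0.78 = 0.22
  ~~~A: Łukasiewicz ¬ gives 1 − 0.22 = 0.78
  (((C | ~B) -> ~B) -> ~~~A): min(1, 1 − 1 + 0.78) = 0.78
  ~(((C | ~B) -> ~B) -> ~~~A): Łukasiewicz ¬ gives 1 − 0.78 = 0.22
  Łukasiewicz value = 0.22
Difference: 0 − 0.22 = -0.22

-0.22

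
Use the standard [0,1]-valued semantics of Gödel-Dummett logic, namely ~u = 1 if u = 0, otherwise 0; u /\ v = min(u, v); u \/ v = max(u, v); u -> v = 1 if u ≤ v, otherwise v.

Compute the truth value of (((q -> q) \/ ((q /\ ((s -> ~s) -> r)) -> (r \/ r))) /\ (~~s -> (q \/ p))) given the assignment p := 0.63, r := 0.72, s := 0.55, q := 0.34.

0.63

(q -> q): 0.34 ≤ 0.34, so result = 1
~s: Gödel ¬ of 0.55 = 0 (operand ≠ 0)
(s -> ~s): 0.55 > 0, so result = 0
((s -> ~s) -> r): 0 ≤ 0.72, so result = 1
(q /\ ((s -> ~s) -> r)) = min(0.34, 1) = 0.34
(r \/ r) = max(0.72, 0.72) = 0.72
((q /\ ((s -> ~s) -> r)) -> (r \/ r)): 0.34 ≤ 0.72, so result = 1
((q -> q) \/ ((q /\ ((s -> ~s) -> r)) -> (r \/ r))) = max(1, 1) = 1
~s: Gödel ¬ of 0.55 = 0 (operand ≠ 0)
~~s: Gödel ¬ of 0 = 1 (operand is 0)
(q \/ p) = max(0.34, 0.63) = 0.63
(~~s -> (q \/ p)): 1 > 0.63, so result = 0.63
(((q -> q) \/ ((q /\ ((s -> ~s) -> r)) -> (r \/ r))) /\ (~~s -> (q \/ p))) = min(1, 0.63) = 0.63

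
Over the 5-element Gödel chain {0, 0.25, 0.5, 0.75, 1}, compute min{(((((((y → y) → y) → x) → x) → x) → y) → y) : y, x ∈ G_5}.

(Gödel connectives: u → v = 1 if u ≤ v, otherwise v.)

The minimum is attained at y = 0.25, x = 0:
  (y → y): 0.25 ≤ 0.25, so result = 1
  ((y → y) → y): 1 > 0.25, so result = 0.25
  (((y → y) → y) → x): 0.25 > 0, so result = 0
  ((((y → y) → y) → x) → x): 0 ≤ 0, so result = 1
  (((((y → y) → y) → x) → x) → x): 1 > 0, so result = 0
  ((((((y → y) → y) → x) → x) → x) → y): 0 ≤ 0.25, so result = 1
  (((((((y → y) → y) → x) → x) → x) → y) → y): 1 > 0.25, so result = 0.25
Checking all 25 assignments confirms none give a value below 0.25.

0.25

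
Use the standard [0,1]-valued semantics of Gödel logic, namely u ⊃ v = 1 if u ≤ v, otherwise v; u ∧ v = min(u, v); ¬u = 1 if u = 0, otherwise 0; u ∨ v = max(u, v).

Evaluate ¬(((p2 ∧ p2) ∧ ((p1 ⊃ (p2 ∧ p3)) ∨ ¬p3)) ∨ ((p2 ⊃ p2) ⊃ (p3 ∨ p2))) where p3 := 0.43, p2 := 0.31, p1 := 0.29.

0.00

(p2 ∧ p2) = min(0.31, 0.31) = 0.31
(p2 ∧ p3) = min(0.31, 0.43) = 0.31
(p1 ⊃ (p2 ∧ p3)): 0.29 ≤ 0.31, so result = 1
¬p3: Gödel ¬ of 0.43 = 0 (operand ≠ 0)
((p1 ⊃ (p2 ∧ p3)) ∨ ¬p3) = max(1, 0) = 1
((p2 ∧ p2) ∧ ((p1 ⊃ (p2 ∧ p3)) ∨ ¬p3)) = min(0.31, 1) = 0.31
(p2 ⊃ p2): 0.31 ≤ 0.31, so result = 1
(p3 ∨ p2) = max(0.43, 0.31) = 0.43
((p2 ⊃ p2) ⊃ (p3 ∨ p2)): 1 > 0.43, so result = 0.43
(((p2 ∧ p2) ∧ ((p1 ⊃ (p2 ∧ p3)) ∨ ¬p3)) ∨ ((p2 ⊃ p2) ⊃ (p3 ∨ p2))) = max(0.31, 0.43) = 0.43
¬(((p2 ∧ p2) ∧ ((p1 ⊃ (p2 ∧ p3)) ∨ ¬p3)) ∨ ((p2 ⊃ p2) ⊃ (p3 ∨ p2))): Gödel ¬ of 0.43 = 0 (operand ≠ 0)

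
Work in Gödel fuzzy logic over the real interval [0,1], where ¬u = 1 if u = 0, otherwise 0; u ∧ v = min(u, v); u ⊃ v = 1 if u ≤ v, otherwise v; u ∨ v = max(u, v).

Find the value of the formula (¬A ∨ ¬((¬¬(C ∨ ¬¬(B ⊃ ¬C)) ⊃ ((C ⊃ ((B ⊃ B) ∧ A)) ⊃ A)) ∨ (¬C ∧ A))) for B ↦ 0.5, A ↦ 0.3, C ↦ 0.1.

0.00

¬A: Gödel ¬ of 0.3 = 0 (operand ≠ 0)
¬C: Gödel ¬ of 0.1 = 0 (operand ≠ 0)
(B ⊃ ¬C): 0.5 > 0, so result = 0
¬(B ⊃ ¬C): Gödel ¬ of 0 = 1 (operand is 0)
¬¬(B ⊃ ¬C): Gödel ¬ of 1 = 0 (operand ≠ 0)
(C ∨ ¬¬(B ⊃ ¬C)) = max(0.1, 0) = 0.1
¬(C ∨ ¬¬(B ⊃ ¬C)): Gödel ¬ of 0.1 = 0 (operand ≠ 0)
¬¬(C ∨ ¬¬(B ⊃ ¬C)): Gödel ¬ of 0 = 1 (operand is 0)
(B ⊃ B): 0.5 ≤ 0.5, so result = 1
((B ⊃ B) ∧ A) = min(1, 0.3) = 0.3
(C ⊃ ((B ⊃ B) ∧ A)): 0.1 ≤ 0.3, so result = 1
((C ⊃ ((B ⊃ B) ∧ A)) ⊃ A): 1 > 0.3, so result = 0.3
(¬¬(C ∨ ¬¬(B ⊃ ¬C)) ⊃ ((C ⊃ ((B ⊃ B) ∧ A)) ⊃ A)): 1 > 0.3, so result = 0.3
¬C: Gödel ¬ of 0.1 = 0 (operand ≠ 0)
(¬C ∧ A) = min(0, 0.3) = 0
((¬¬(C ∨ ¬¬(B ⊃ ¬C)) ⊃ ((C ⊃ ((B ⊃ B) ∧ A)) ⊃ A)) ∨ (¬C ∧ A)) = max(0.3, 0) = 0.3
¬((¬¬(C ∨ ¬¬(B ⊃ ¬C)) ⊃ ((C ⊃ ((B ⊃ B) ∧ A)) ⊃ A)) ∨ (¬C ∧ A)): Gödel ¬ of 0.3 = 0 (operand ≠ 0)
(¬A ∨ ¬((¬¬(C ∨ ¬¬(B ⊃ ¬C)) ⊃ ((C ⊃ ((B ⊃ B) ∧ A)) ⊃ A)) ∨ (¬C ∧ A))) = max(0, 0) = 0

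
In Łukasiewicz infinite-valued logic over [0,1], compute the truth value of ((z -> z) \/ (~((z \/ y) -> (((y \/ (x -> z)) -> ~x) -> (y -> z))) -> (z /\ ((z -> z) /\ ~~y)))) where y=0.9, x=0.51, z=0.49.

1.00

(z -> z): min(1, 1 − 0.49 + 0.49) = 1
(z \/ y) = max(0.49, 0.9) = 0.9
(x -> z): min(1, 1 − 0.51 + 0.49) = 0.98
(y \/ (x -> z)) = max(0.9, 0.98) = 0.98
~x: Łukasiewicz ¬ gives 1 − 0.51 = 0.49
((y \/ (x -> z)) -> ~x): min(1, 1 − 0.98 + 0.49) = 0.51
(y -> z): min(1, 1 − 0.9 + 0.49) = 0.59
(((y \/ (x -> z)) -> ~x) -> (y -> z)): min(1, 1 − 0.51 + 0.59) = 1
((z \/ y) -> (((y \/ (x -> z)) -> ~x) -> (y -> z))): min(1, 1 − 0.9 + 1) = 1
~((z \/ y) -> (((y \/ (x -> z)) -> ~x) -> (y -> z))): Łukasiewicz ¬ gives 1 − 1 = 0
(z -> z): min(1, 1 − 0.49 + 0.49) = 1
~y: Łukasiewicz ¬ gives 1 − 0.9 = 0.1
~~y: Łukasiewicz ¬ gives 1 − 0.1 = 0.9
((z -> z) /\ ~~y) = min(1, 0.9) = 0.9
(z /\ ((z -> z) /\ ~~y)) = min(0.49, 0.9) = 0.49
(~((z \/ y) -> (((y \/ (x -> z)) -> ~x) -> (y -> z))) -> (z /\ ((z -> z) /\ ~~y))): min(1, 1 − 0 + 0.49) = 1
((z -> z) \/ (~((z \/ y) -> (((y \/ (x -> z)) -> ~x) -> (y -> z))) -> (z /\ ((z -> z) /\ ~~y)))) = max(1, 1) = 1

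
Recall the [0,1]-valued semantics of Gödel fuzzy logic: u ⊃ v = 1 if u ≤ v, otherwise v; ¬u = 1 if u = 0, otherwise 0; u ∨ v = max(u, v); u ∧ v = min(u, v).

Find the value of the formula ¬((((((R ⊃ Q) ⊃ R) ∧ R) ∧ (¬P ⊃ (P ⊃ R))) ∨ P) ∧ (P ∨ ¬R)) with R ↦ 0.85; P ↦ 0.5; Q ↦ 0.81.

(R ⊃ Q): 0.85 > 0.81, so result = 0.81
((R ⊃ Q) ⊃ R): 0.81 ≤ 0.85, so result = 1
(((R ⊃ Q) ⊃ R) ∧ R) = min(1, 0.85) = 0.85
¬P: Gödel ¬ of 0.5 = 0 (operand ≠ 0)
(P ⊃ R): 0.5 ≤ 0.85, so result = 1
(¬P ⊃ (P ⊃ R)): 0 ≤ 1, so result = 1
((((R ⊃ Q) ⊃ R) ∧ R) ∧ (¬P ⊃ (P ⊃ R))) = min(0.85, 1) = 0.85
(((((R ⊃ Q) ⊃ R) ∧ R) ∧ (¬P ⊃ (P ⊃ R))) ∨ P) = max(0.85, 0.5) = 0.85
¬R: Gödel ¬ of 0.85 = 0 (operand ≠ 0)
(P ∨ ¬R) = max(0.5, 0) = 0.5
((((((R ⊃ Q) ⊃ R) ∧ R) ∧ (¬P ⊃ (P ⊃ R))) ∨ P) ∧ (P ∨ ¬R)) = min(0.85, 0.5) = 0.5
¬((((((R ⊃ Q) ⊃ R) ∧ R) ∧ (¬P ⊃ (P ⊃ R))) ∨ P) ∧ (P ∨ ¬R)): Gödel ¬ of 0.5 = 0 (operand ≠ 0)

0.00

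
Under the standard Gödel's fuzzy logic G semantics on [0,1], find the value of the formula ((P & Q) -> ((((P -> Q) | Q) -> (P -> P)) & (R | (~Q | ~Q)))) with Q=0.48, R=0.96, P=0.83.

(P & Q) = min(0.83, 0.48) = 0.48
(P -> Q): 0.83 > 0.48, so result = 0.48
((P -> Q) | Q) = max(0.48, 0.48) = 0.48
(P -> P): 0.83 ≤ 0.83, so result = 1
(((P -> Q) | Q) -> (P -> P)): 0.48 ≤ 1, so result = 1
~Q: Gödel ¬ of 0.48 = 0 (operand ≠ 0)
~Q: Gödel ¬ of 0.48 = 0 (operand ≠ 0)
(~Q | ~Q) = max(0, 0) = 0
(R | (~Q | ~Q)) = max(0.96, 0) = 0.96
((((P -> Q) | Q) -> (P -> P)) & (R | (~Q | ~Q))) = min(1, 0.96) = 0.96
((P & Q) -> ((((P -> Q) | Q) -> (P -> P)) & (R | (~Q | ~Q)))): 0.48 ≤ 0.96, so result = 1

1.00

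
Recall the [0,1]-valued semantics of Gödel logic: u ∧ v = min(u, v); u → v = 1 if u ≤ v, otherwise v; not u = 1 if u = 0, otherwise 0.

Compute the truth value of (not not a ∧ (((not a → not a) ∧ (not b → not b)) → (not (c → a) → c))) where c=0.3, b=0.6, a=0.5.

not a: Gödel ¬ of 0.5 = 0 (operand ≠ 0)
not not a: Gödel ¬ of 0 = 1 (operand is 0)
not a: Gödel ¬ of 0.5 = 0 (operand ≠ 0)
not a: Gödel ¬ of 0.5 = 0 (operand ≠ 0)
(not a → not a): 0 ≤ 0, so result = 1
not b: Gödel ¬ of 0.6 = 0 (operand ≠ 0)
not b: Gödel ¬ of 0.6 = 0 (operand ≠ 0)
(not b → not b): 0 ≤ 0, so result = 1
((not a → not a) ∧ (not b → not b)) = min(1, 1) = 1
(c → a): 0.3 ≤ 0.5, so result = 1
not (c → a): Gödel ¬ of 1 = 0 (operand ≠ 0)
(not (c → a) → c): 0 ≤ 0.3, so result = 1
(((not a → not a) ∧ (not b → not b)) → (not (c → a) → c)): 1 ≤ 1, so result = 1
(not not a ∧ (((not a → not a) ∧ (not b → not b)) → (not (c → a) → c))) = min(1, 1) = 1

1.00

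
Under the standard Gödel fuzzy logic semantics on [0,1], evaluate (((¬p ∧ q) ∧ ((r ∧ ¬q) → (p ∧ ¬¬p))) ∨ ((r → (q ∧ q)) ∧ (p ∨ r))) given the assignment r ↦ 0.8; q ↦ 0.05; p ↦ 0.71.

¬p: Gödel ¬ of 0.71 = 0 (operand ≠ 0)
(¬p ∧ q) = min(0, 0.05) = 0
¬q: Gödel ¬ of 0.05 = 0 (operand ≠ 0)
(r ∧ ¬q) = min(0.8, 0) = 0
¬p: Gödel ¬ of 0.71 = 0 (operand ≠ 0)
¬¬p: Gödel ¬ of 0 = 1 (operand is 0)
(p ∧ ¬¬p) = min(0.71, 1) = 0.71
((r ∧ ¬q) → (p ∧ ¬¬p)): 0 ≤ 0.71, so result = 1
((¬p ∧ q) ∧ ((r ∧ ¬q) → (p ∧ ¬¬p))) = min(0, 1) = 0
(q ∧ q) = min(0.05, 0.05) = 0.05
(r → (q ∧ q)): 0.8 > 0.05, so result = 0.05
(p ∨ r) = max(0.71, 0.8) = 0.8
((r → (q ∧ q)) ∧ (p ∨ r)) = min(0.05, 0.8) = 0.05
(((¬p ∧ q) ∧ ((r ∧ ¬q) → (p ∧ ¬¬p))) ∨ ((r → (q ∧ q)) ∧ (p ∨ r))) = max(0, 0.05) = 0.05

0.05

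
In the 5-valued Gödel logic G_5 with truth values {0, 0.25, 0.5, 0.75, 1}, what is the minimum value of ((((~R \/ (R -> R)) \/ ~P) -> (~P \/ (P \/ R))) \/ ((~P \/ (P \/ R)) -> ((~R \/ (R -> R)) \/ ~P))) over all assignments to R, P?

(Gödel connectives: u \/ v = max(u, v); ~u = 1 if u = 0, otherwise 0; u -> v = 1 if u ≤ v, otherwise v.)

Every assignment gives 1. For instance at R = 0, P = 0:
  ~R: Gödel ¬ of 0 = 1 (operand is 0)
  (R -> R): 0 ≤ 0, so result = 1
  (~R \/ (R -> R)) = max(1, 1) = 1
  ~P: Gödel ¬ of 0 = 1 (operand is 0)
  ((~R \/ (R -> R)) \/ ~P) = max(1, 1) = 1
  ~P: Gödel ¬ of 0 = 1 (operand is 0)
  (P \/ R) = max(0, 0) = 0
  (~P \/ (P \/ R)) = max(1, 0) = 1
  (((~R \/ (R -> R)) \/ ~P) -> (~P \/ (P \/ R))): 1 ≤ 1, so result = 1
  ~P: Gödel ¬ of 0 = 1 (operand is 0)
  (P \/ R) = max(0, 0) = 0
  (~P \/ (P \/ R)) = max(1, 0) = 1
  ~R: Gödel ¬ of 0 = 1 (operand is 0)
  (R -> R): 0 ≤ 0, so result = 1
  (~R \/ (R -> R)) = max(1, 1) = 1
  ~P: Gödel ¬ of 0 = 1 (operand is 0)
  ((~R \/ (R -> R)) \/ ~P) = max(1, 1) = 1
  ((~P \/ (P \/ R)) -> ((~R \/ (R -> R)) \/ ~P)): 1 ≤ 1, so result = 1
  ((((~R \/ (R -> R)) \/ ~P) -> (~P \/ (P \/ R))) \/ ((~P \/ (P \/ R)) -> ((~R \/ (R -> R)) \/ ~P))) = max(1, 1) = 1
All 25 assignments give value 1 — the formula is a G_5-tautology.

1.00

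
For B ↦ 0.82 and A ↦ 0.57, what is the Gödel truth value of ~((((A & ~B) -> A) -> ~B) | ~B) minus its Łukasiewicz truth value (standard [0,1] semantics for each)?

Gödel evaluation:
  ~B: Gödel ¬ of 0.82 = 0 (operand ≠ 0)
  (A & ~B) = min(0.57, 0) = 0
  ((A & ~B) -> A): 0 ≤ 0.57, so result = 1
  ~B: Gödel ¬ of 0.82 = 0 (operand ≠ 0)
  (((A & ~B) -> A) -> ~B): 1 > 0, so result = 0
  ~B: Gödel ¬ of 0.82 = 0 (operand ≠ 0)
  ((((A & ~B) -> A) -> ~B) | ~B) = max(0, 0) = 0
  ~((((A & ~B) -> A) -> ~B) | ~B): Gödel ¬ of 0 = 1 (operand is 0)
  Gödel value = 1
Łukasiewicz evaluation:
  ~B: Łukasiewicz ¬ gives 1 − 0.82 = 0.18
  (A & ~B) = min(0.57, 0.18) = 0.18
  ((A & ~B) -> A): min(1, 1 − 0.18 + 0.57) = 1
  ~B: Łukasiewicz ¬ gives 1 − 0.82 = 0.18
  (((A & ~B) -> A) -> ~B): min(1, 1 − 1 + 0.18) = 0.18
  ~B: Łukasiewicz ¬ gives 1 − 0.82 = 0.18
  ((((A & ~B) -> A) -> ~B) | ~B) = max(0.18, 0.18) = 0.18
  ~((((A & ~B) -> A) -> ~B) | ~B): Łukasiewicz ¬ gives 1 − 0.18 = 0.82
  Łukasiewicz value = 0.82
Difference: 1 − 0.82 = 0.18

0.18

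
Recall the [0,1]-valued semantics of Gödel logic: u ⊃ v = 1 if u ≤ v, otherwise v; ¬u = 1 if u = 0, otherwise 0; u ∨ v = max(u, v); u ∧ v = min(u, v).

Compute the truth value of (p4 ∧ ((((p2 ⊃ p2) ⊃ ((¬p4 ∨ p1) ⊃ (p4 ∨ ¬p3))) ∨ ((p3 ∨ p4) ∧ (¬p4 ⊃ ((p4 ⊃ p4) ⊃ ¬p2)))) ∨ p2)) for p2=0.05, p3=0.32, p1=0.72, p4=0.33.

0.33

(p2 ⊃ p2): 0.05 ≤ 0.05, so result = 1
¬p4: Gödel ¬ of 0.33 = 0 (operand ≠ 0)
(¬p4 ∨ p1) = max(0, 0.72) = 0.72
¬p3: Gödel ¬ of 0.32 = 0 (operand ≠ 0)
(p4 ∨ ¬p3) = max(0.33, 0) = 0.33
((¬p4 ∨ p1) ⊃ (p4 ∨ ¬p3)): 0.72 > 0.33, so result = 0.33
((p2 ⊃ p2) ⊃ ((¬p4 ∨ p1) ⊃ (p4 ∨ ¬p3))): 1 > 0.33, so result = 0.33
(p3 ∨ p4) = max(0.32, 0.33) = 0.33
¬p4: Gödel ¬ of 0.33 = 0 (operand ≠ 0)
(p4 ⊃ p4): 0.33 ≤ 0.33, so result = 1
¬p2: Gödel ¬ of 0.05 = 0 (operand ≠ 0)
((p4 ⊃ p4) ⊃ ¬p2): 1 > 0, so result = 0
(¬p4 ⊃ ((p4 ⊃ p4) ⊃ ¬p2)): 0 ≤ 0, so result = 1
((p3 ∨ p4) ∧ (¬p4 ⊃ ((p4 ⊃ p4) ⊃ ¬p2))) = min(0.33, 1) = 0.33
(((p2 ⊃ p2) ⊃ ((¬p4 ∨ p1) ⊃ (p4 ∨ ¬p3))) ∨ ((p3 ∨ p4) ∧ (¬p4 ⊃ ((p4 ⊃ p4) ⊃ ¬p2)))) = max(0.33, 0.33) = 0.33
((((p2 ⊃ p2) ⊃ ((¬p4 ∨ p1) ⊃ (p4 ∨ ¬p3))) ∨ ((p3 ∨ p4) ∧ (¬p4 ⊃ ((p4 ⊃ p4) ⊃ ¬p2)))) ∨ p2) = max(0.33, 0.05) = 0.33
(p4 ∧ ((((p2 ⊃ p2) ⊃ ((¬p4 ∨ p1) ⊃ (p4 ∨ ¬p3))) ∨ ((p3 ∨ p4) ∧ (¬p4 ⊃ ((p4 ⊃ p4) ⊃ ¬p2)))) ∨ p2)) = min(0.33, 0.33) = 0.33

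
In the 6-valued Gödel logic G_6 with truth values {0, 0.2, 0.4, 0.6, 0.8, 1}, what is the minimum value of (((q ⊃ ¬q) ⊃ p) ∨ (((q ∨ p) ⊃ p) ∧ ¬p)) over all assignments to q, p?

0.20

The minimum is attained at q = 0, p = 0.2:
  ¬q: Gödel ¬ of 0 = 1 (operand is 0)
  (q ⊃ ¬q): 0 ≤ 1, so result = 1
  ((q ⊃ ¬q) ⊃ p): 1 > 0.2, so result = 0.2
  (q ∨ p) = max(0, 0.2) = 0.2
  ((q ∨ p) ⊃ p): 0.2 ≤ 0.2, so result = 1
  ¬p: Gödel ¬ of 0.2 = 0 (operand ≠ 0)
  (((q ∨ p) ⊃ p) ∧ ¬p) = min(1, 0) = 0
  (((q ⊃ ¬q) ⊃ p) ∨ (((q ∨ p) ⊃ p) ∧ ¬p)) = max(0.2, 0) = 0.2
Checking all 36 assignments confirms none give a value below 0.20.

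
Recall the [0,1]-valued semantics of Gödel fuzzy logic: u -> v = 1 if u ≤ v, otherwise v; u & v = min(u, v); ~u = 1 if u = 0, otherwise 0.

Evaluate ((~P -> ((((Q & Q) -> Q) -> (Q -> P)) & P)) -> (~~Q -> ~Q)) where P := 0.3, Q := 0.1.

~P: Gödel ¬ of 0.3 = 0 (operand ≠ 0)
(Q & Q) = min(0.1, 0.1) = 0.1
((Q & Q) -> Q): 0.1 ≤ 0.1, so result = 1
(Q -> P): 0.1 ≤ 0.3, so result = 1
(((Q & Q) -> Q) -> (Q -> P)): 1 ≤ 1, so result = 1
((((Q & Q) -> Q) -> (Q -> P)) & P) = min(1, 0.3) = 0.3
(~P -> ((((Q & Q) -> Q) -> (Q -> P)) & P)): 0 ≤ 0.3, so result = 1
~Q: Gödel ¬ of 0.1 = 0 (operand ≠ 0)
~~Q: Gödel ¬ of 0 = 1 (operand is 0)
~Q: Gödel ¬ of 0.1 = 0 (operand ≠ 0)
(~~Q -> ~Q): 1 > 0, so result = 0
((~P -> ((((Q & Q) -> Q) -> (Q -> P)) & P)) -> (~~Q -> ~Q)): 1 > 0, so result = 0

0.00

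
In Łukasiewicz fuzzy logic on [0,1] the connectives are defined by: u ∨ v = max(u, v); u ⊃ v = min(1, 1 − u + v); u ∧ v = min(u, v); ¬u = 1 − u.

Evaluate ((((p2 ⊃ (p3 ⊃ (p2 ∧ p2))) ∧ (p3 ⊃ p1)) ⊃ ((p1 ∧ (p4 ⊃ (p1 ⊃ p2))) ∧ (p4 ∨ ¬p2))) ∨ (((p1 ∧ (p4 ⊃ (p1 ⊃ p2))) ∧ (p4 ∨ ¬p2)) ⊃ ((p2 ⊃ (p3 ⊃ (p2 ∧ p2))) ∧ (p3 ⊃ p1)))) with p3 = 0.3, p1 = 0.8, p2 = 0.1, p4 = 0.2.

(p2 ∧ p2) = min(0.1, 0.1) = 0.1
(p3 ⊃ (p2 ∧ p2)): min(1, 1 − 0.3 + 0.1) = 0.8
(p2 ⊃ (p3 ⊃ (p2 ∧ p2))): min(1, 1 − 0.1 + 0.8) = 1
(p3 ⊃ p1): min(1, 1 − 0.3 + 0.8) = 1
((p2 ⊃ (p3 ⊃ (p2 ∧ p2))) ∧ (p3 ⊃ p1)) = min(1, 1) = 1
(p1 ⊃ p2): min(1, 1 − 0.8 + 0.1) = 0.3
(p4 ⊃ (p1 ⊃ p2)): min(1, 1 − 0.2 + 0.3) = 1
(p1 ∧ (p4 ⊃ (p1 ⊃ p2))) = min(0.8, 1) = 0.8
¬p2: Łukasiewicz ¬ gives 1 − 0.1 = 0.9
(p4 ∨ ¬p2) = max(0.2, 0.9) = 0.9
((p1 ∧ (p4 ⊃ (p1 ⊃ p2))) ∧ (p4 ∨ ¬p2)) = min(0.8, 0.9) = 0.8
(((p2 ⊃ (p3 ⊃ (p2 ∧ p2))) ∧ (p3 ⊃ p1)) ⊃ ((p1 ∧ (p4 ⊃ (p1 ⊃ p2))) ∧ (p4 ∨ ¬p2))): min(1, 1 − 1 + 0.8) = 0.8
(p1 ⊃ p2): min(1, 1 − 0.8 + 0.1) = 0.3
(p4 ⊃ (p1 ⊃ p2)): min(1, 1 − 0.2 + 0.3) = 1
(p1 ∧ (p4 ⊃ (p1 ⊃ p2))) = min(0.8, 1) = 0.8
¬p2: Łukasiewicz ¬ gives 1 − 0.1 = 0.9
(p4 ∨ ¬p2) = max(0.2, 0.9) = 0.9
((p1 ∧ (p4 ⊃ (p1 ⊃ p2))) ∧ (p4 ∨ ¬p2)) = min(0.8, 0.9) = 0.8
(p2 ∧ p2) = min(0.1, 0.1) = 0.1
(p3 ⊃ (p2 ∧ p2)): min(1, 1 − 0.3 + 0.1) = 0.8
(p2 ⊃ (p3 ⊃ (p2 ∧ p2))): min(1, 1 − 0.1 + 0.8) = 1
(p3 ⊃ p1): min(1, 1 − 0.3 + 0.8) = 1
((p2 ⊃ (p3 ⊃ (p2 ∧ p2))) ∧ (p3 ⊃ p1)) = min(1, 1) = 1
(((p1 ∧ (p4 ⊃ (p1 ⊃ p2))) ∧ (p4 ∨ ¬p2)) ⊃ ((p2 ⊃ (p3 ⊃ (p2 ∧ p2))) ∧ (p3 ⊃ p1))): min(1, 1 − 0.8 + 1) = 1
((((p2 ⊃ (p3 ⊃ (p2 ∧ p2))) ∧ (p3 ⊃ p1)) ⊃ ((p1 ∧ (p4 ⊃ (p1 ⊃ p2))) ∧ (p4 ∨ ¬p2))) ∨ (((p1 ∧ (p4 ⊃ (p1 ⊃ p2))) ∧ (p4 ∨ ¬p2)) ⊃ ((p2 ⊃ (p3 ⊃ (p2 ∧ p2))) ∧ (p3 ⊃ p1)))) = max(0.8, 1) = 1

1.00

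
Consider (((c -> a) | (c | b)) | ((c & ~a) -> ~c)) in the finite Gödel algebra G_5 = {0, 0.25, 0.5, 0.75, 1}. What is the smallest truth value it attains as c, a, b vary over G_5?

0.25

The minimum is attained at c = 0.25, a = 0, b = 0:
  (c -> a): 0.25 > 0, so result = 0
  (c | b) = max(0.25, 0) = 0.25
  ((c -> a) | (c | b)) = max(0, 0.25) = 0.25
  ~a: Gödel ¬ of 0 = 1 (operand is 0)
  (c & ~a) = min(0.25, 1) = 0.25
  ~c: Gödel ¬ of 0.25 = 0 (operand ≠ 0)
  ((c & ~a) -> ~c): 0.25 > 0, so result = 0
  (((c -> a) | (c | b)) | ((c & ~a) -> ~c)) = max(0.25, 0) = 0.25
Checking all 125 assignments confirms none give a value below 0.25.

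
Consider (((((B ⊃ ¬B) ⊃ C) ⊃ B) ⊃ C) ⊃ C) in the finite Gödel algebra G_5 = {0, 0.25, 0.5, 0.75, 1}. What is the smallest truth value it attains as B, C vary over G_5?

The minimum is attained at B = 0, C = 0.25:
  ¬B: Gödel ¬ of 0 = 1 (operand is 0)
  (B ⊃ ¬B): 0 ≤ 1, so result = 1
  ((B ⊃ ¬B) ⊃ C): 1 > 0.25, so result = 0.25
  (((B ⊃ ¬B) ⊃ C) ⊃ B): 0.25 > 0, so result = 0
  ((((B ⊃ ¬B) ⊃ C) ⊃ B) ⊃ C): 0 ≤ 0.25, so result = 1
  (((((B ⊃ ¬B) ⊃ C) ⊃ B) ⊃ C) ⊃ C): 1 > 0.25, so result = 0.25
Checking all 25 assignments confirms none give a value below 0.25.

0.25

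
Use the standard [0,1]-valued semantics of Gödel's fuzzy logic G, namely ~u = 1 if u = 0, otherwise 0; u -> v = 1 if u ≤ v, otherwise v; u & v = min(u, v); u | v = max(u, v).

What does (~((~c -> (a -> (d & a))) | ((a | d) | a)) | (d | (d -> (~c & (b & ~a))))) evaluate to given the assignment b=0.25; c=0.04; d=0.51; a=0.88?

~c: Gödel ¬ of 0.04 = 0 (operand ≠ 0)
(d & a) = min(0.51, 0.88) = 0.51
(a -> (d & a)): 0.88 > 0.51, so result = 0.51
(~c -> (a -> (d & a))): 0 ≤ 0.51, so result = 1
(a | d) = max(0.88, 0.51) = 0.88
((a | d) | a) = max(0.88, 0.88) = 0.88
((~c -> (a -> (d & a))) | ((a | d) | a)) = max(1, 0.88) = 1
~((~c -> (a -> (d & a))) | ((a | d) | a)): Gödel ¬ of 1 = 0 (operand ≠ 0)
~c: Gödel ¬ of 0.04 = 0 (operand ≠ 0)
~a: Gödel ¬ of 0.88 = 0 (operand ≠ 0)
(b & ~a) = min(0.25, 0) = 0
(~c & (b & ~a)) = min(0, 0) = 0
(d -> (~c & (b & ~a))): 0.51 > 0, so result = 0
(d | (d -> (~c & (b & ~a)))) = max(0.51, 0) = 0.51
(~((~c -> (a -> (d & a))) | ((a | d) | a)) | (d | (d -> (~c & (b & ~a))))) = max(0, 0.51) = 0.51

0.51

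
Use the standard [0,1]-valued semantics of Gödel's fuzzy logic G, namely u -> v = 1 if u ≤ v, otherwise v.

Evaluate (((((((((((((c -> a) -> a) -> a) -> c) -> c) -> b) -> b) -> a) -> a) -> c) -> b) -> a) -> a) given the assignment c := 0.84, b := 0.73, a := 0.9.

(c -> a): 0.84 ≤ 0.9, so result = 1
((c -> a) -> a): 1 > 0.9, so result = 0.9
(((c -> a) -> a) -> a): 0.9 ≤ 0.9, so result = 1
((((c -> a) -> a) -> a) -> c): 1 > 0.84, so result = 0.84
(((((c -> a) -> a) -> a) -> c) -> c): 0.84 ≤ 0.84, so result = 1
((((((c -> a) -> a) -> a) -> c) -> c) -> b): 1 > 0.73, so result = 0.73
(((((((c -> a) -> a) -> a) -> c) -> c) -> b) -> b): 0.73 ≤ 0.73, so result = 1
((((((((c -> a) -> a) -> a) -> c) -> c) -> b) -> b) -> a): 1 > 0.9, so result = 0.9
(((((((((c -> a) -> a) -> a) -> c) -> c) -> b) -> b) -> a) -> a): 0.9 ≤ 0.9, so result = 1
((((((((((c -> a) -> a) -> a) -> c) -> c) -> b) -> b) -> a) -> a) -> c): 1 > 0.84, so result = 0.84
(((((((((((c -> a) -> a) -> a) -> c) -> c) -> b) -> b) -> a) -> a) -> c) -> b): 0.84 > 0.73, so result = 0.73
((((((((((((c -> a) -> a) -> a) -> c) -> c) -> b) -> b) -> a) -> a) -> c) -> b) -> a): 0.73 ≤ 0.9, so result = 1
(((((((((((((c -> a) -> a) -> a) -> c) -> c) -> b) -> b) -> a) -> a) -> c) -> b) -> a) -> a): 1 > 0.9, so result = 0.9

0.90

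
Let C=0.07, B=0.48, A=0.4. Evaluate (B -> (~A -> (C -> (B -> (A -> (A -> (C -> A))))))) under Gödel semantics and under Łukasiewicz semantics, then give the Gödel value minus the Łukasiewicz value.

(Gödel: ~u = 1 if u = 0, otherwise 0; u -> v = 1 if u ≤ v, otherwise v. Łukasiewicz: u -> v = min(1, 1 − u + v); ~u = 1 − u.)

0.00

Gödel evaluation:
  ~A: Gödel ¬ of 0.4 = 0 (operand ≠ 0)
  (C -> A): 0.07 ≤ 0.4, so result = 1
  (A -> (C -> A)): 0.4 ≤ 1, so result = 1
  (A -> (A -> (C -> A))): 0.4 ≤ 1, so result = 1
  (B -> (A -> (A -> (C -> A)))): 0.48 ≤ 1, so result = 1
  (C -> (B -> (A -> (A -> (C -> A))))): 0.07 ≤ 1, so result = 1
  (~A -> (C -> (B -> (A -> (A -> (C -> A)))))): 0 ≤ 1, so result = 1
  (B -> (~A -> (C -> (B -> (A -> (A -> (C -> A))))))): 0.48 ≤ 1, so result = 1
  Gödel value = 1
Łukasiewicz evaluation:
  ~A: Łukasiewicz ¬ gives 1 − 0.4 = 0.6
  (C -> A): min(1, 1 − 0.07 + 0.4) = 1
  (A -> (C -> A)): min(1, 1 − 0.4 + 1) = 1
  (A -> (A -> (C -> A))): min(1, 1 − 0.4 + 1) = 1
  (B -> (A -> (A -> (C -> A)))): min(1, 1 − 0.48 + 1) = 1
  (C -> (B -> (A -> (A -> (C -> A))))): min(1, 1 − 0.07 + 1) = 1
  (~A -> (C -> (B -> (A -> (A -> (C -> A)))))): min(1, 1 − 0.6 + 1) = 1
  (B -> (~A -> (C -> (B -> (A -> (A -> (C -> A))))))): min(1, 1 − 0.48 + 1) = 1
  Łukasiewicz value = 1
Difference: 1 − 1 = 0.00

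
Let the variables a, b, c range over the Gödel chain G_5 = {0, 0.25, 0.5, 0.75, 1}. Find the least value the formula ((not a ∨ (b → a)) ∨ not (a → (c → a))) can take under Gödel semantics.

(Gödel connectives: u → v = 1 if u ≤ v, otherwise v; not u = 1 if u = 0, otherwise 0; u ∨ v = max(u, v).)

The minimum is attained at a = 0.25, b = 0.5, c = 0:
  not a: Gödel ¬ of 0.25 = 0 (operand ≠ 0)
  (b → a): 0.5 > 0.25, so result = 0.25
  (not a ∨ (b → a)) = max(0, 0.25) = 0.25
  (c → a): 0 ≤ 0.25, so result = 1
  (a → (c → a)): 0.25 ≤ 1, so result = 1
  not (a → (c → a)): Gödel ¬ of 1 = 0 (operand ≠ 0)
  ((not a ∨ (b → a)) ∨ not (a → (c → a))) = max(0.25, 0) = 0.25
Checking all 125 assignments confirms none give a value below 0.25.

0.25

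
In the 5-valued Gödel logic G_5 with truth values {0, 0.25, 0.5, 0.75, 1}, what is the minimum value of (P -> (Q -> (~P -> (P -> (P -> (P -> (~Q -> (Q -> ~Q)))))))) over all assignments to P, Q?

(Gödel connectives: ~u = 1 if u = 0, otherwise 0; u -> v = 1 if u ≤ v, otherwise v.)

1.00

Every assignment gives 1. For instance at P = 0, Q = 0:
  ~P: Gödel ¬ of 0 = 1 (operand is 0)
  ~Q: Gödel ¬ of 0 = 1 (operand is 0)
  ~Q: Gödel ¬ of 0 = 1 (operand is 0)
  (Q -> ~Q): 0 ≤ 1, so result = 1
  (~Q -> (Q -> ~Q)): 1 ≤ 1, so result = 1
  (P -> (~Q -> (Q -> ~Q))): 0 ≤ 1, so result = 1
  (P -> (P -> (~Q -> (Q -> ~Q)))): 0 ≤ 1, so result = 1
  (P -> (P -> (P -> (~Q -> (Q -> ~Q))))): 0 ≤ 1, so result = 1
  (~P -> (P -> (P -> (P -> (~Q -> (Q -> ~Q)))))): 1 ≤ 1, so result = 1
  (Q -> (~P -> (P -> (P -> (P -> (~Q -> (Q -> ~Q))))))): 0 ≤ 1, so result = 1
  (P -> (Q -> (~P -> (P -> (P -> (P -> (~Q -> (Q -> ~Q)))))))): 0 ≤ 1, so result = 1
All 25 assignments give value 1 — the formula is a G_5-tautology.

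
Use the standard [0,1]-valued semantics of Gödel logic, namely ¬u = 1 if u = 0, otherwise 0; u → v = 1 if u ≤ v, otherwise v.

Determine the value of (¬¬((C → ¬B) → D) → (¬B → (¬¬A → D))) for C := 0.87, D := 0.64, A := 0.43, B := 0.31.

¬B: Gödel ¬ of 0.31 = 0 (operand ≠ 0)
(C → ¬B): 0.87 > 0, so result = 0
((C → ¬B) → D): 0 ≤ 0.64, so result = 1
¬((C → ¬B) → D): Gödel ¬ of 1 = 0 (operand ≠ 0)
¬¬((C → ¬B) → D): Gödel ¬ of 0 = 1 (operand is 0)
¬B: Gödel ¬ of 0.31 = 0 (operand ≠ 0)
¬A: Gödel ¬ of 0.43 = 0 (operand ≠ 0)
¬¬A: Gödel ¬ of 0 = 1 (operand is 0)
(¬¬A → D): 1 > 0.64, so result = 0.64
(¬B → (¬¬A → D)): 0 ≤ 0.64, so result = 1
(¬¬((C → ¬B) → D) → (¬B → (¬¬A → D))): 1 ≤ 1, so result = 1

1.00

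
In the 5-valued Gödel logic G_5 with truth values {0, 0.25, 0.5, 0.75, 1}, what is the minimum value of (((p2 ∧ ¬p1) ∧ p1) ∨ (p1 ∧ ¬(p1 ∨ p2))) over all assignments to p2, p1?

The minimum is attained at p2 = 0, p1 = 0:
  ¬p1: Gödel ¬ of 0 = 1 (operand is 0)
  (p2 ∧ ¬p1) = min(0, 1) = 0
  ((p2 ∧ ¬p1) ∧ p1) = min(0, 0) = 0
  (p1 ∨ p2) = max(0, 0) = 0
  ¬(p1 ∨ p2): Gödel ¬ of 0 = 1 (operand is 0)
  (p1 ∧ ¬(p1 ∨ p2)) = min(0, 1) = 0
  (((p2 ∧ ¬p1) ∧ p1) ∨ (p1 ∧ ¬(p1 ∨ p2))) = max(0, 0) = 0
Checking all 25 assignments confirms none give a value below 0.00.

0.00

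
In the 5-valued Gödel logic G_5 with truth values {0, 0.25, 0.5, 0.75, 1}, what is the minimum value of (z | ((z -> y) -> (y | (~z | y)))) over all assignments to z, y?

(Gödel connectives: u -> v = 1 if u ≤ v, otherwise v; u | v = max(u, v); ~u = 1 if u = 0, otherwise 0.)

The minimum is attained at z = 0.25, y = 0.25:
  (z -> y): 0.25 ≤ 0.25, so result = 1
  ~z: Gödel ¬ of 0.25 = 0 (operand ≠ 0)
  (~z | y) = max(0, 0.25) = 0.25
  (y | (~z | y)) = max(0.25, 0.25) = 0.25
  ((z -> y) -> (y | (~z | y))): 1 > 0.25, so result = 0.25
  (z | ((z -> y) -> (y | (~z | y)))) = max(0.25, 0.25) = 0.25
Checking all 25 assignments confirms none give a value below 0.25.

0.25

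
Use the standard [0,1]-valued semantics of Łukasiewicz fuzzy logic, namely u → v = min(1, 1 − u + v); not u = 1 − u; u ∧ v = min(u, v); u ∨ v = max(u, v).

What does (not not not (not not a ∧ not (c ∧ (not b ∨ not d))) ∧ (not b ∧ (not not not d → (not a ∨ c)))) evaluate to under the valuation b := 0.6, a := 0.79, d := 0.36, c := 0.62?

not a: Łukasiewicz ¬ gives 1 − 0.79 = 0.21
not not a: Łukasiewicz ¬ gives 1 − 0.21 = 0.79
not b: Łukasiewicz ¬ gives 1 − 0.6 = 0.4
not d: Łukasiewicz ¬ gives 1 − 0.36 = 0.64
(not b ∨ not d) = max(0.4, 0.64) = 0.64
(c ∧ (not b ∨ not d)) = min(0.62, 0.64) = 0.62
not (c ∧ (not b ∨ not d)): Łukasiewicz ¬ gives 1 − 0.62 = 0.38
(not not a ∧ not (c ∧ (not b ∨ not d))) = min(0.79, 0.38) = 0.38
not (not not a ∧ not (c ∧ (not b ∨ not d))): Łukasiewicz ¬ gives 1 − 0.38 = 0.62
not not (not not a ∧ not (c ∧ (not b ∨ not d))): Łukasiewicz ¬ gives 1 − 0.62 = 0.38
not not not (not not a ∧ not (c ∧ (not b ∨ not d))): Łukasiewicz ¬ gives 1 − 0.38 = 0.62
not b: Łukasiewicz ¬ gives 1 − 0.6 = 0.4
not d: Łukasiewicz ¬ gives 1 − 0.36 = 0.64
not not d: Łukasiewicz ¬ gives 1 − 0.64 = 0.36
not not not d: Łukasiewicz ¬ gives 1 − 0.36 = 0.64
not a: Łukasiewicz ¬ gives 1 − 0.79 = 0.21
(not a ∨ c) = max(0.21, 0.62) = 0.62
(not not not d → (not a ∨ c)): min(1, 1 − 0.64 + 0.62) = 0.98
(not b ∧ (not not not d → (not a ∨ c))) = min(0.4, 0.98) = 0.4
(not not not (not not a ∧ not (c ∧ (not b ∨ not d))) ∧ (not b ∧ (not not not d → (not a ∨ c)))) = min(0.62, 0.4) = 0.4

0.40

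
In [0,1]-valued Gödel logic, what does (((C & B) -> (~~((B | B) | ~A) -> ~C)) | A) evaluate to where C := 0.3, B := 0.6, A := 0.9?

0.90

(C & B) = min(0.3, 0.6) = 0.3
(B | B) = max(0.6, 0.6) = 0.6
~A: Gödel ¬ of 0.9 = 0 (operand ≠ 0)
((B | B) | ~A) = max(0.6, 0) = 0.6
~((B | B) | ~A): Gödel ¬ of 0.6 = 0 (operand ≠ 0)
~~((B | B) | ~A): Gödel ¬ of 0 = 1 (operand is 0)
~C: Gödel ¬ of 0.3 = 0 (operand ≠ 0)
(~~((B | B) | ~A) -> ~C): 1 > 0, so result = 0
((C & B) -> (~~((B | B) | ~A) -> ~C)): 0.3 > 0, so result = 0
(((C & B) -> (~~((B | B) | ~A) -> ~C)) | A) = max(0, 0.9) = 0.9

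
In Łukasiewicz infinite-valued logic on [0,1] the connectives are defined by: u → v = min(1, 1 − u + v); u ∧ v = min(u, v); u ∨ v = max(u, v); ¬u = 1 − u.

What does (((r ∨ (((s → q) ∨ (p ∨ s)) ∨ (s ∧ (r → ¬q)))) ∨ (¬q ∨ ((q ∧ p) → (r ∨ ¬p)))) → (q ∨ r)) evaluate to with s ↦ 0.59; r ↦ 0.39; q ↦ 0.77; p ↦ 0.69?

(s → q): min(1, 1 − 0.59 + 0.77) = 1
(p ∨ s) = max(0.69, 0.59) = 0.69
((s → q) ∨ (p ∨ s)) = max(1, 0.69) = 1
¬q: Łukasiewicz ¬ gives 1 − 0.77 = 0.23
(r → ¬q): min(1, 1 − 0.39 + 0.23) = 0.84
(s ∧ (r → ¬q)) = min(0.59, 0.84) = 0.59
(((s → q) ∨ (p ∨ s)) ∨ (s ∧ (r → ¬q))) = max(1, 0.59) = 1
(r ∨ (((s → q) ∨ (p ∨ s)) ∨ (s ∧ (r → ¬q)))) = max(0.39, 1) = 1
¬q: Łukasiewicz ¬ gives 1 − 0.77 = 0.23
(q ∧ p) = min(0.77, 0.69) = 0.69
¬p: Łukasiewicz ¬ gives 1 − 0.69 = 0.31
(r ∨ ¬p) = max(0.39, 0.31) = 0.39
((q ∧ p) → (r ∨ ¬p)): min(1, 1 − 0.69 + 0.39) = 0.7
(¬q ∨ ((q ∧ p) → (r ∨ ¬p))) = max(0.23, 0.7) = 0.7
((r ∨ (((s → q) ∨ (p ∨ s)) ∨ (s ∧ (r → ¬q)))) ∨ (¬q ∨ ((q ∧ p) → (r ∨ ¬p)))) = max(1, 0.7) = 1
(q ∨ r) = max(0.77, 0.39) = 0.77
(((r ∨ (((s → q) ∨ (p ∨ s)) ∨ (s ∧ (r → ¬q)))) ∨ (¬q ∨ ((q ∧ p) → (r ∨ ¬p)))) → (q ∨ r)): min(1, 1 − 1 + 0.77) = 0.77

0.77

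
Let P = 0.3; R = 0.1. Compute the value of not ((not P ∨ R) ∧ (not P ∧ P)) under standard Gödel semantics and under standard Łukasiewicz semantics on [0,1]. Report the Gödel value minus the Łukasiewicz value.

0.30

Gödel evaluation:
  not P: Gödel ¬ of 0.3 = 0 (operand ≠ 0)
  (not P ∨ R) = max(0, 0.1) = 0.1
  not P: Gödel ¬ of 0.3 = 0 (operand ≠ 0)
  (not P ∧ P) = min(0, 0.3) = 0
  ((not P ∨ R) ∧ (not P ∧ P)) = min(0.1, 0) = 0
  not ((not P ∨ R) ∧ (not P ∧ P)): Gödel ¬ of 0 = 1 (operand is 0)
  Gödel value = 1
Łukasiewicz evaluation:
  not P: Łukasiewicz ¬ gives 1 − 0.3 = 0.7
  (not P ∨ R) = max(0.7, 0.1) = 0.7
  not P: Łukasiewicz ¬ gives 1 − 0.3 = 0.7
  (not P ∧ P) = min(0.7, 0.3) = 0.3
  ((not P ∨ R) ∧ (not P ∧ P)) = min(0.7, 0.3) = 0.3
  not ((not P ∨ R) ∧ (not P ∧ P)): Łukasiewicz ¬ gives 1 − 0.3 = 0.7
  Łukasiewicz value = 0.7
Difference: 1 − 0.7 = 0.30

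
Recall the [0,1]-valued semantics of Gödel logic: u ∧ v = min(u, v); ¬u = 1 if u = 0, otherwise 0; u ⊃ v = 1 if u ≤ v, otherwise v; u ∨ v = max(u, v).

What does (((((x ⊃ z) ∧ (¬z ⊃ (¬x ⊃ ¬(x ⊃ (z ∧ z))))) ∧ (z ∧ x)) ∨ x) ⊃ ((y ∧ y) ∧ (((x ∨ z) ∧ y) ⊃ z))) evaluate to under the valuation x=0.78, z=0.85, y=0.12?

0.12

(x ⊃ z): 0.78 ≤ 0.85, so result = 1
¬z: Gödel ¬ of 0.85 = 0 (operand ≠ 0)
¬x: Gödel ¬ of 0.78 = 0 (operand ≠ 0)
(z ∧ z) = min(0.85, 0.85) = 0.85
(x ⊃ (z ∧ z)): 0.78 ≤ 0.85, so result = 1
¬(x ⊃ (z ∧ z)): Gödel ¬ of 1 = 0 (operand ≠ 0)
(¬x ⊃ ¬(x ⊃ (z ∧ z))): 0 ≤ 0, so result = 1
(¬z ⊃ (¬x ⊃ ¬(x ⊃ (z ∧ z)))): 0 ≤ 1, so result = 1
((x ⊃ z) ∧ (¬z ⊃ (¬x ⊃ ¬(x ⊃ (z ∧ z))))) = min(1, 1) = 1
(z ∧ x) = min(0.85, 0.78) = 0.78
(((x ⊃ z) ∧ (¬z ⊃ (¬x ⊃ ¬(x ⊃ (z ∧ z))))) ∧ (z ∧ x)) = min(1, 0.78) = 0.78
((((x ⊃ z) ∧ (¬z ⊃ (¬x ⊃ ¬(x ⊃ (z ∧ z))))) ∧ (z ∧ x)) ∨ x) = max(0.78, 0.78) = 0.78
(y ∧ y) = min(0.12, 0.12) = 0.12
(x ∨ z) = max(0.78, 0.85) = 0.85
((x ∨ z) ∧ y) = min(0.85, 0.12) = 0.12
(((x ∨ z) ∧ y) ⊃ z): 0.12 ≤ 0.85, so result = 1
((y ∧ y) ∧ (((x ∨ z) ∧ y) ⊃ z)) = min(0.12, 1) = 0.12
(((((x ⊃ z) ∧ (¬z ⊃ (¬x ⊃ ¬(x ⊃ (z ∧ z))))) ∧ (z ∧ x)) ∨ x) ⊃ ((y ∧ y) ∧ (((x ∨ z) ∧ y) ⊃ z))): 0.78 > 0.12, so result = 0.12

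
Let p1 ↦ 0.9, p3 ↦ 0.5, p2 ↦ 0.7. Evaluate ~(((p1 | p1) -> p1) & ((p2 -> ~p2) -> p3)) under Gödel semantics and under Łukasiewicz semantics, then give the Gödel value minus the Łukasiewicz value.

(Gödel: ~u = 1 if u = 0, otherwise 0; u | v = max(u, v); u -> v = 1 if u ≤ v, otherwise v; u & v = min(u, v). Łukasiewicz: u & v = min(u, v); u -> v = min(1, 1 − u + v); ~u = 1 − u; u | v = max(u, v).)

Gödel evaluation:
  (p1 | p1) = max(0.9, 0.9) = 0.9
  ((p1 | p1) -> p1): 0.9 ≤ 0.9, so result = 1
  ~p2: Gödel ¬ of 0.7 = 0 (operand ≠ 0)
  (p2 -> ~p2): 0.7 > 0, so result = 0
  ((p2 -> ~p2) -> p3): 0 ≤ 0.5, so result = 1
  (((p1 | p1) -> p1) & ((p2 -> ~p2) -> p3)) = min(1, 1) = 1
  ~(((p1 | p1) -> p1) & ((p2 -> ~p2) -> p3)): Gödel ¬ of 1 = 0 (operand ≠ 0)
  Gödel value = 0
Łukasiewicz evaluation:
  (p1 | p1) = max(0.9, 0.9) = 0.9
  ((p1 | p1) -> p1): min(1, 1 − 0.9 + 0.9) = 1
  ~p2: Łukasiewicz ¬ gives 1 − 0.7 = 0.3
  (p2 -> ~p2): min(1, 1 − 0.7 + 0.3) = 0.6
  ((p2 -> ~p2) -> p3): min(1, 1 − 0.6 + 0.5) = 0.9
  (((p1 | p1) -> p1) & ((p2 -> ~p2) -> p3)) = min(1, 0.9) = 0.9
  ~(((p1 | p1) -> p1) & ((p2 -> ~p2) -> p3)): Łukasiewicz ¬ gives 1 − 0.9 = 0.1
  Łukasiewicz value = 0.1
Difference: 0 − 0.1 = -0.10

-0.10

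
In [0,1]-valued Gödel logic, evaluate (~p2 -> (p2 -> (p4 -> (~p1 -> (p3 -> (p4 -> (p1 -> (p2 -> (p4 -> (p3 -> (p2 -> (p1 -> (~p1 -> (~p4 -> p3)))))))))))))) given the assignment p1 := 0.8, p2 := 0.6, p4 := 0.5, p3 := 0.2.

1.00

~p2: Gödel ¬ of 0.6 = 0 (operand ≠ 0)
~p1: Gödel ¬ of 0.8 = 0 (operand ≠ 0)
~p1: Gödel ¬ of 0.8 = 0 (operand ≠ 0)
~p4: Gödel ¬ of 0.5 = 0 (operand ≠ 0)
(~p4 -> p3): 0 ≤ 0.2, so result = 1
(~p1 -> (~p4 -> p3)): 0 ≤ 1, so result = 1
(p1 -> (~p1 -> (~p4 -> p3))): 0.8 ≤ 1, so result = 1
(p2 -> (p1 -> (~p1 -> (~p4 -> p3)))): 0.6 ≤ 1, so result = 1
(p3 -> (p2 -> (p1 -> (~p1 -> (~p4 -> p3))))): 0.2 ≤ 1, so result = 1
(p4 -> (p3 -> (p2 -> (p1 -> (~p1 -> (~p4 -> p3)))))): 0.5 ≤ 1, so result = 1
(p2 -> (p4 -> (p3 -> (p2 -> (p1 -> (~p1 -> (~p4 -> p3))))))): 0.6 ≤ 1, so result = 1
(p1 -> (p2 -> (p4 -> (p3 -> (p2 -> (p1 -> (~p1 -> (~p4 -> p3)))))))): 0.8 ≤ 1, so result = 1
(p4 -> (p1 -> (p2 -> (p4 -> (p3 -> (p2 -> (p1 -> (~p1 -> (~p4 -> p3))))))))): 0.5 ≤ 1, so result = 1
(p3 -> (p4 -> (p1 -> (p2 -> (p4 -> (p3 -> (p2 -> (p1 -> (~p1 -> (~p4 -> p3)))))))))): 0.2 ≤ 1, so result = 1
(~p1 -> (p3 -> (p4 -> (p1 -> (p2 -> (p4 -> (p3 -> (p2 -> (p1 -> (~p1 -> (~p4 -> p3))))))))))): 0 ≤ 1, so result = 1
(p4 -> (~p1 -> (p3 -> (p4 -> (p1 -> (p2 -> (p4 -> (p3 -> (p2 -> (p1 -> (~p1 -> (~p4 -> p3)))))))))))): 0.5 ≤ 1, so result = 1
(p2 -> (p4 -> (~p1 -> (p3 -> (p4 -> (p1 -> (p2 -> (p4 -> (p3 -> (p2 -> (p1 -> (~p1 -> (~p4 -> p3))))))))))))): 0.6 ≤ 1, so result = 1
(~p2 -> (p2 -> (p4 -> (~p1 -> (p3 -> (p4 -> (p1 -> (p2 -> (p4 -> (p3 -> (p2 -> (p1 -> (~p1 -> (~p4 -> p3)))))))))))))): 0 ≤ 1, so result = 1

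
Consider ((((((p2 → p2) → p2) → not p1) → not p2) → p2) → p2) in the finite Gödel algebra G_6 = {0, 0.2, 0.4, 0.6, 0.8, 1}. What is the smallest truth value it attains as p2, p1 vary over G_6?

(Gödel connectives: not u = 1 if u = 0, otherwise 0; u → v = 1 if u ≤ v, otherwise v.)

The minimum is attained at p2 = 0.2, p1 = 0:
  (p2 → p2): 0.2 ≤ 0.2, so result = 1
  ((p2 → p2) → p2): 1 > 0.2, so result = 0.2
  not p1: Gödel ¬ of 0 = 1 (operand is 0)
  (((p2 → p2) → p2) → not p1): 0.2 ≤ 1, so result = 1
  not p2: Gödel ¬ of 0.2 = 0 (operand ≠ 0)
  ((((p2 → p2) → p2) → not p1) → not p2): 1 > 0, so result = 0
  (((((p2 → p2) → p2) → not p1) → not p2) → p2): 0 ≤ 0.2, so result = 1
  ((((((p2 → p2) → p2) → not p1) → not p2) → p2) → p2): 1 > 0.2, so result = 0.2
Checking all 36 assignments confirms none give a value below 0.20.

0.20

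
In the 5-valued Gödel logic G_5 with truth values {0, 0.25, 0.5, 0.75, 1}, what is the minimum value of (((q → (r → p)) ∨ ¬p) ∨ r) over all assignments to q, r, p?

0.50

The minimum is attained at q = 0.5, r = 0.5, p = 0.25:
  (r → p): 0.5 > 0.25, so result = 0.25
  (q → (r → p)): 0.5 > 0.25, so result = 0.25
  ¬p: Gödel ¬ of 0.25 = 0 (operand ≠ 0)
  ((q → (r → p)) ∨ ¬p) = max(0.25, 0) = 0.25
  (((q → (r → p)) ∨ ¬p) ∨ r) = max(0.25, 0.5) = 0.5
Checking all 125 assignments confirms none give a value below 0.50.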